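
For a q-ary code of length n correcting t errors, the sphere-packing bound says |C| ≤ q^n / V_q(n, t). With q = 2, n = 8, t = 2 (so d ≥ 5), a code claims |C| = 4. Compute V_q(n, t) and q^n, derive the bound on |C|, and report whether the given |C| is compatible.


V_q(n, t) = 37, q^n = 256, Hamming bound = 6, |C| = 4 ≤ bound (satisfied).

Step 1: Compute V_q(n, t) = Σ_{j=0}^2 C(n, j) (q−1)^j.
  j = 0: C(8,0)·(1)^0 = 1·1 = 1.
  j = 1: C(8,1)·(1)^1 = 8·1 = 8.
  j = 2: C(8,2)·(1)^2 = 28·1 = 28.
  V_q(n, t) = 1 + 8 + 28 = 37.
Step 2: q^n = 2^8 = 256.
Step 3: Hamming bound ⌊q^n / V_q(n,t)⌋ = ⌊256/37⌋ = 6.
Step 4: Compare |C| = 4 to 6: satisfied.
The claimed |C| lies below the Hamming bound.


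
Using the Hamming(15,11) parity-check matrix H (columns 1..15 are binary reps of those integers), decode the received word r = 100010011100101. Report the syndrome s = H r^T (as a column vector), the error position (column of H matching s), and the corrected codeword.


s = (1, 1, 0, 1)^T, error position = 13, corrected codeword c = 100010011100001

Compute s = H r^T mod 2 one row at a time:
  s_1 = 1 + 1 + 1 + 0 + 0 + 1 + 0 + 1 = 5 ≡ 1 (mod 2).
  s_2 = 0 + 1 + 0 + 0 + 0 + 1 + 0 + 1 = 3 ≡ 1 (mod 2).
  s_3 = 0 + 0 + 0 + 0 + 1 + 0 + 0 + 1 = 2 ≡ 0 (mod 2).
  s_4 = 1 + 0 + 1 + 0 + 1 + 0 + 1 + 1 = 5 ≡ 1 (mod 2).
s = (1, 1, 0, 1)^T — this equals column 13 of H (binary 1101), so error is at position 13.
Correct: flip bit 13 of r = 100010011100101 to get c = 100010011100001.


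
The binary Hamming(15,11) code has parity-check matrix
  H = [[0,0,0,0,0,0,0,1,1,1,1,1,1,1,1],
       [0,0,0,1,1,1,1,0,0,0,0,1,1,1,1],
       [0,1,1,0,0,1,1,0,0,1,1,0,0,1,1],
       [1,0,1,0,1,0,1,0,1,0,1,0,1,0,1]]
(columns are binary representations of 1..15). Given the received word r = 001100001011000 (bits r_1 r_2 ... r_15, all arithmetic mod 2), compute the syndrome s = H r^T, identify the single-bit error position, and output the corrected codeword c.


s = (1, 0, 0, 1)^T, error position = 9, corrected codeword c = 001100000011000

Compute s = H r^T mod 2 one row at a time:
  s_1 = 0 + 1 + 0 + 1 + 1 + 0 + 0 + 0 = 3 ≡ 1 (mod 2).
  s_2 = 1 + 0 + 0 + 0 + 1 + 0 + 0 + 0 = 2 ≡ 0 (mod 2).
  s_3 = 0 + 1 + 0 + 0 + 0 + 1 + 0 + 0 = 2 ≡ 0 (mod 2).
  s_4 = 0 + 1 + 0 + 0 + 1 + 1 + 0 + 0 = 3 ≡ 1 (mod 2).
s = (1, 0, 0, 1)^T — this equals column 9 of H (binary 1001), so error is at position 9.
Correct: flip bit 9 of r = 001100001011000 to get c = 001100000011000.


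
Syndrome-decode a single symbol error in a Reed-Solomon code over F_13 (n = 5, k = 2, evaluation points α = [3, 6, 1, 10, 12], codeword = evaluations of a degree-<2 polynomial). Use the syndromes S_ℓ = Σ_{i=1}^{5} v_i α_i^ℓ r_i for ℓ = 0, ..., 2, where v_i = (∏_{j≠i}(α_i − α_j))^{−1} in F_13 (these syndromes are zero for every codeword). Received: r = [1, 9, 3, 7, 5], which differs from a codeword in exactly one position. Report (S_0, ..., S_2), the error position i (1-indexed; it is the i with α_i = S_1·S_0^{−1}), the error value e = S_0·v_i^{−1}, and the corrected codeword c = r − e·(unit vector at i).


S = (7, 3, 5), error at position 2, error magnitude e = 11, c = [1, 11, 3, 7, 5].

Step 1: column multipliers v_i = (∏_{j≠i}(α_i − α_j))^{−1} mod 13.
  i = 1 (α = 3): (3−6)(3−1)(3−10)(3−12) = (−3)·2·(−7)·(−9) = −378 ≡ 12, so v_1 = 12^{−1} = 12 (mod 13).
  i = 2 (α = 6): (6−3)(6−1)(6−10)(6−12) = 3·5·(−4)·(−6) = 360 ≡ 9, so v_2 = 9^{−1} = 3 (mod 13).
  i = 3 (α = 1): (1−3)(1−6)(1−10)(1−12) = (−2)·(−5)·(−9)·(−11) = 990 ≡ 2, so v_3 = 2^{−1} = 7 (mod 13).
  i = 4 (α = 10): (10−3)(10−6)(10−1)(10−12) = 7·4·9·(−2) = −504 ≡ 3, so v_4 = 3^{−1} = 9 (mod 13).
  i = 5 (α = 12): (12−3)(12−6)(12−1)(12−10) = 9·6·11·2 = 1188 ≡ 5, so v_5 = 5^{−1} = 8 (mod 13).
  v = [12, 3, 7, 9, 8].
Step 2: syndromes of r = [1, 9, 3, 7, 5] (all sums mod 13).
  S_0 = Σ v_i r_i = 12·1 + 3·9 + 7·3 + 9·7 + 8·5 = 163 ≡ 7.
  S_1 = Σ v_i α_i r_i = 12·3·1 + 3·6·9 + 7·1·3 + 9·10·7 + 8·12·5 = 1329 ≡ 3.
  α_i^2 mod 13 = [9, 10, 1, 9, 1].
  S_2 = Σ v_i α_i^2 r_i = 12·9·1 + 3·10·9 + 7·1·3 + 9·9·7 + 8·1·5 = 1006 ≡ 5.
  S = (7, 3, 5) ≠ 0, so r is not a codeword (an error is present).
Step 3: locate the error. For a single error e at position i, S_ℓ = v_i·e·α_i^ℓ, so α_err = S_1/S_0.
  S_0^{−1} = 7^{−1} = 2 (mod 13), so α_err = 3·2 = 6 ≡ 6 = α_2. Error position i = 2.
  Consistency check: S_2/S_1 = 5·9 = 45 ≡ 6 = α_err ✓ (single-error assumption holds).
Step 4: error magnitude e = S_0/v_2 = S_0·∏_{j≠2}(α_2 − α_j) = 7·9 = 63 ≡ 11 (mod 13).
Step 5: correct position 2: c_2 = r_2 − e = 9 − 11 ≡ 11 (mod 13). Hence c = [1, 11, 3, 7, 5].
  Check: interpolating c through the α_i gives m(x) = 4 + 12·x (degree < 2) with m(α_i) = c_i for every i, so c is indeed a codeword.


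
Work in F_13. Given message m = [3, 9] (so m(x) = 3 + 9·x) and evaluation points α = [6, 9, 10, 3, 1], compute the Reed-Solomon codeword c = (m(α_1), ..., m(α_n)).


c = [5, 6, 2, 4, 12]

Message polynomial: m(x) = 3 + 9·x (mod 13).
For each evaluation point α_i, compute m(α_i) mod 13:
  α_1 = 6: Horner steps 9 → 5, so m(6) = 5.
  α_2 = 9: Horner steps 9 → 6, so m(9) = 6.
  α_3 = 10: Horner steps 9 → 2, so m(10) = 2.
  α_4 = 3: Horner steps 9 → 4, so m(3) = 4.
  α_5 = 1: Horner steps 9 → 12, so m(1) = 12.
Codeword c = [5, 6, 2, 4, 12] ∈ F_13^5.


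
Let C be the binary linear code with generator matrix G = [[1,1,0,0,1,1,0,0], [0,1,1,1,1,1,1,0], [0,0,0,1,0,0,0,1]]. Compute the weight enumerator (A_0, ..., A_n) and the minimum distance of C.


Weight distribution: A_0 = 1, A_2 = 1, A_4 = 3, A_6 = 3. Minimum distance d = 2.

Enumerate all 2^3 = 8 messages m ∈ F_2^3.
For each, compute codeword c = mG in F_2^8, then tally its weight.
  m = 000 → c = 00000000, weight = 0.
  m = 100 → c = 11001100, weight = 4.
  m = 010 → c = 01111110, weight = 6.
  m = 110 → c = 10110010, weight = 4.
  m = 001 → c = 00010001, weight = 2.
  m = 101 → c = 11011101, weight = 6.
  m = 011 → c = 01101111, weight = 6.
  m = 111 → c = 10100011, weight = 4.
Tally weights:
  weight 0: 1 codewords.
  weight 2: 1 codewords.
  weight 4: 3 codewords.
  weight 6: 3 codewords.
Minimum distance d = smallest w > 0 with A_w > 0 = 2.
Sanity: Σ A_w = 8 = 2^3 = 8 ✓.


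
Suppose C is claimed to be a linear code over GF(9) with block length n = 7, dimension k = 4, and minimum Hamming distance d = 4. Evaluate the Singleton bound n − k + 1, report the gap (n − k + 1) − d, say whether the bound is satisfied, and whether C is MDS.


Singleton RHS = n − k + 1 = 4, slack = 0, bound satisfied, MDS.

Singleton bound: d ≤ n − k + 1.
Here n = 7, k = 4, so n − k + 1 = 4.
Given d = 4, check d ≤ 4: YES.
Slack = (n − k + 1) − d = 0.
The code is MDS (slack = 0).
Description: the claimed parameters are [7, 4, 4]_9; such a code would be MDS (meets Singleton bound).


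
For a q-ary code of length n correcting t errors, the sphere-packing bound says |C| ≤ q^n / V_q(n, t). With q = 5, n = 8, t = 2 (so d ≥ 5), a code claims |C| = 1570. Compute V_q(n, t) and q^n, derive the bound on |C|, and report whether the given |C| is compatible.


V_q(n, t) = 481, q^n = 390625, Hamming bound = 812, |C| = 1570 > bound (violated).

Step 1: Compute V_q(n, t) = Σ_{j=0}^2 C(n, j) (q−1)^j.
  j = 0: C(8,0)·(4)^0 = 1·1 = 1.
  j = 1: C(8,1)·(4)^1 = 8·4 = 32.
  j = 2: C(8,2)·(4)^2 = 28·16 = 448.
  V_q(n, t) = 1 + 32 + 448 = 481.
Step 2: q^n = 5^8 = 390625.
Step 3: Hamming bound ⌊q^n / V_q(n,t)⌋ = ⌊390625/481⌋ = 812.
Step 4: Compare |C| = 1570 to 812: violated.
The claimed |C| lies above the Hamming bound, so no 5-ary code of length 8 with d ≥ 5 can have 1570 codewords.


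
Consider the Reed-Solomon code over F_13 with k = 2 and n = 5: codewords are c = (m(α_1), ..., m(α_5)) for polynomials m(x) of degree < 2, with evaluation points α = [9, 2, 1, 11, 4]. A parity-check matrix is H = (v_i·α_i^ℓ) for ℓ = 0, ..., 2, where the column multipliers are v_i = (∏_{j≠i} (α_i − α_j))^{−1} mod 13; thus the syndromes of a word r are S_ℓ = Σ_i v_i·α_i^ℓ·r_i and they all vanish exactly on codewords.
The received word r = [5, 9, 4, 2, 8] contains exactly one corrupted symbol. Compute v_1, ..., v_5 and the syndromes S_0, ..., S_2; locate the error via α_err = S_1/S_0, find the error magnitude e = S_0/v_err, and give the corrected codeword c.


S = (1, 4, 3), error at position 5, error magnitude e = 2, c = [5, 9, 4, 2, 6].

Step 1: column multipliers v_i = (∏_{j≠i}(α_i − α_j))^{−1} mod 13.
  i = 1 (α = 9): (9−2)(9−1)(9−11)(9−4) = 7·8·(−2)·5 = −560 ≡ 12, so v_1 = 12^{−1} = 12 (mod 13).
  i = 2 (α = 2): (2−9)(2−1)(2−11)(2−4) = (−7)·1·(−9)·(−2) = −126 ≡ 4, so v_2 = 4^{−1} = 10 (mod 13).
  i = 3 (α = 1): (1−9)(1−2)(1−11)(1−4) = (−8)·(−1)·(−10)·(−3) = 240 ≡ 6, so v_3 = 6^{−1} = 11 (mod 13).
  i = 4 (α = 11): (11−9)(11−2)(11−1)(11−4) = 2·9·10·7 = 1260 ≡ 12, so v_4 = 12^{−1} = 12 (mod 13).
  i = 5 (α = 4): (4−9)(4−2)(4−1)(4−11) = (−5)·2·3·(−7) = 210 ≡ 2, so v_5 = 2^{−1} = 7 (mod 13).
  v = [12, 10, 11, 12, 7].
Step 2: syndromes of r = [5, 9, 4, 2, 8] (all sums mod 13).
  S_0 = Σ v_i r_i = 12·5 + 10·9 + 11·4 + 12·2 + 7·8 = 274 ≡ 1.
  S_1 = Σ v_i α_i r_i = 12·9·5 + 10·2·9 + 11·1·4 + 12·11·2 + 7·4·8 = 1252 ≡ 4.
  α_i^2 mod 13 = [3, 4, 1, 4, 3].
  S_2 = Σ v_i α_i^2 r_i = 12·3·5 + 10·4·9 + 11·1·4 + 12·4·2 + 7·3·8 = 848 ≡ 3.
  S = (1, 4, 3) ≠ 0, so r is not a codeword (an error is present).
Step 3: locate the error. For a single error e at position i, S_ℓ = v_i·e·α_i^ℓ, so α_err = S_1/S_0.
  S_0^{−1} = 1^{−1} = 1 (mod 13), so α_err = 4·1 = 4 ≡ 4 = α_5. Error position i = 5.
  Consistency check: S_2/S_1 = 3·10 = 30 ≡ 4 = α_err ✓ (single-error assumption holds).
Step 4: error magnitude e = S_0/v_5 = S_0·∏_{j≠5}(α_5 − α_j) = 1·2 = 2 ≡ 2 (mod 13).
Step 5: correct position 5: c_5 = r_5 − e = 8 − 2 ≡ 6 (mod 13). Hence c = [5, 9, 4, 2, 6].
  Check: interpolating c through the α_i gives m(x) = 12 + 5·x (degree < 2) with m(α_i) = c_i for every i, so c is indeed a codeword.


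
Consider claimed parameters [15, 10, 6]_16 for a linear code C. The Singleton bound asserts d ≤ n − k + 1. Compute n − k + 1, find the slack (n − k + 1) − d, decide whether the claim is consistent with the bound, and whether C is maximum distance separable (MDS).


Singleton RHS = n − k + 1 = 6, slack = 0, bound satisfied, MDS.

Singleton bound: d ≤ n − k + 1.
Here n = 15, k = 10, so n − k + 1 = 6.
Given d = 6, check d ≤ 6: YES.
Slack = (n − k + 1) − d = 0.
The code is MDS (slack = 0).
Description: the claimed parameters are [15, 10, 6]_16; such a code would be MDS (meets Singleton bound).


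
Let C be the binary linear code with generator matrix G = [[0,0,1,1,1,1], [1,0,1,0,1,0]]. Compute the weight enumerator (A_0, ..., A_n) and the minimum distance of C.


Weight distribution: A_0 = 1, A_3 = 2, A_4 = 1. Minimum distance d = 3.

Enumerate all 2^2 = 4 messages m ∈ F_2^2.
For each, compute codeword c = mG in F_2^6, then tally its weight.
  m = 00 → c = 000000, weight = 0.
  m = 10 → c = 001111, weight = 4.
  m = 01 → c = 101010, weight = 3.
  m = 11 → c = 100101, weight = 3.
Tally weights:
  weight 0: 1 codewords.
  weight 3: 2 codewords.
  weight 4: 1 codewords.
Minimum distance d = smallest w > 0 with A_w > 0 = 3.
Sanity: Σ A_w = 4 = 2^2 = 4 ✓.


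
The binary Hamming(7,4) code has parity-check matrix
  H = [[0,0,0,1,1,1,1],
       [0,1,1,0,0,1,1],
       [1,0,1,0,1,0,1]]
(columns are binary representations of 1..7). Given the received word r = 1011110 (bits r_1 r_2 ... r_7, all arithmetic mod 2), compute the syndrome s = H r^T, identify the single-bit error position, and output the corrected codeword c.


s = (1, 0, 1)^T, error position = 5, corrected codeword c = 1011010

Compute s = H r^T mod 2 one row at a time:
  s_1 = 1 + 1 + 1 + 0 = 3 ≡ 1 (mod 2).
  s_2 = 0 + 1 + 1 + 0 = 2 ≡ 0 (mod 2).
  s_3 = 1 + 1 + 1 + 0 = 3 ≡ 1 (mod 2).
s = (1, 0, 1)^T — this equals column 5 of H (binary 101), so error is at position 5.
Correct: flip bit 5 of r = 1011110 to get c = 1011010.


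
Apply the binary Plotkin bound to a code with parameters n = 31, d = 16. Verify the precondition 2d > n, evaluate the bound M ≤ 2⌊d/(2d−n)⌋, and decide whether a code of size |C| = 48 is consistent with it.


Plotkin bound M ≤ 32; given |C| = 48 > bound (violated).

Check applicability: 2d = 32, n = 31.
2d − n = 1 > 0, so Plotkin applies.
Compute d/(2d−n) = 16/1 ≈ 16.0000.
⌊d/(2d−n)⌋ = 16.
Plotkin bound: M ≤ 2·16 = 32.
Given |C| = 48, check: VIOLATED.
This |C| is above the Plotkin bound, so no binary code with n = 31, d = 16 and 48 codewords exists.


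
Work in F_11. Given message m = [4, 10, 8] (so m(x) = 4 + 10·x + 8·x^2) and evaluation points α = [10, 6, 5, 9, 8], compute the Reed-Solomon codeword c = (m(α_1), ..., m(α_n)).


c = [2, 0, 1, 5, 2]

Message polynomial: m(x) = 4 + 10·x + 8·x^2 (mod 11).
For each evaluation point α_i, compute m(α_i) mod 11:
  α_1 = 10: Horner steps 8 → 2 → 2, so m(10) = 2.
  α_2 = 6: Horner steps 8 → 3 → 0, so m(6) = 0.
  α_3 = 5: Horner steps 8 → 6 → 1, so m(5) = 1.
  α_4 = 9: Horner steps 8 → 5 → 5, so m(9) = 5.
  α_5 = 8: Horner steps 8 → 8 → 2, so m(8) = 2.
Codeword c = [2, 0, 1, 5, 2] ∈ F_11^5.


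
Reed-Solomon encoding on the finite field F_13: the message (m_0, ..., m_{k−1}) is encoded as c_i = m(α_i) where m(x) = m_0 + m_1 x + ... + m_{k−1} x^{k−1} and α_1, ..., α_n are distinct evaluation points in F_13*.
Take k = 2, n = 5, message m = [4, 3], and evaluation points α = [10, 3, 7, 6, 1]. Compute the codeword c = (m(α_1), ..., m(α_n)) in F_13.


c = [8, 0, 12, 9, 7]

Message polynomial: m(x) = 4 + 3·x (mod 13).
For each evaluation point α_i, compute m(α_i) mod 13:
  α_1 = 10: Horner steps 3 → 8, so m(10) = 8.
  α_2 = 3: Horner steps 3 → 0, so m(3) = 0.
  α_3 = 7: Horner steps 3 → 12, so m(7) = 12.
  α_4 = 6: Horner steps 3 → 9, so m(6) = 9.
  α_5 = 1: Horner steps 3 → 7, so m(1) = 7.
Codeword c = [8, 0, 12, 9, 7] ∈ F_13^5.


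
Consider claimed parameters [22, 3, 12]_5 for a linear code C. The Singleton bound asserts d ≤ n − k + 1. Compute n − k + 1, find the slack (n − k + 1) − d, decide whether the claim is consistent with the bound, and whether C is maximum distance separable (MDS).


Singleton RHS = n − k + 1 = 20, slack = 8, bound satisfied, not MDS.

Singleton bound: d ≤ n − k + 1.
Here n = 22, k = 3, so n − k + 1 = 20.
Given d = 12, check d ≤ 20: YES.
Slack = (n − k + 1) − d = 8.
The code is NOT MDS (slack = 8 > 0).
Description: the claimed parameters are [22, 3, 12]_5; such a code would be non-MDS.


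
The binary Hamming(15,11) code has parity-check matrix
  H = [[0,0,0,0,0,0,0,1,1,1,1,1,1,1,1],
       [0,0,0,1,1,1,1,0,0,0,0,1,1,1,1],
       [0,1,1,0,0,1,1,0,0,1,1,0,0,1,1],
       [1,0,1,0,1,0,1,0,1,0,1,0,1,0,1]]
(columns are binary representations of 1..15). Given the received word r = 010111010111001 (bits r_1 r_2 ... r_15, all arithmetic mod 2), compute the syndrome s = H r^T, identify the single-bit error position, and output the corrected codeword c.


s = (1, 1, 1, 1)^T, error position = 15, corrected codeword c = 010111010111000

Compute s = H r^T mod 2 one row at a time:
  s_1 = 1 + 0 + 1 + 1 + 1 + 0 + 0 + 1 = 5 ≡ 1 (mod 2).
  s_2 = 1 + 1 + 1 + 0 + 1 + 0 + 0 + 1 = 5 ≡ 1 (mod 2).
  s_3 = 1 + 0 + 1 + 0 + 1 + 1 + 0 + 1 = 5 ≡ 1 (mod 2).
  s_4 = 0 + 0 + 1 + 0 + 0 + 1 + 0 + 1 = 3 ≡ 1 (mod 2).
s = (1, 1, 1, 1)^T — this equals column 15 of H (binary 1111), so error is at position 15.
Correct: flip bit 15 of r = 010111010111001 to get c = 010111010111000.


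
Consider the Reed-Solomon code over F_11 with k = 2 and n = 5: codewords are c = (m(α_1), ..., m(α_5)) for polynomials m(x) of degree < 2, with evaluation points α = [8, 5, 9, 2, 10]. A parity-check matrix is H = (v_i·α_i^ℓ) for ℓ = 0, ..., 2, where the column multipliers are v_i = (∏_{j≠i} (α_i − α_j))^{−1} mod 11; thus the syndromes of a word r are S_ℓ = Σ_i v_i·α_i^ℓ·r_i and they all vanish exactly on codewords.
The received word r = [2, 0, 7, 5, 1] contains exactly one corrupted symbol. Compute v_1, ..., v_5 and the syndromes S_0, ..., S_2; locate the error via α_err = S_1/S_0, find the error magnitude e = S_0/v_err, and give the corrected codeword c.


S = (5, 3, 4), error at position 2, error magnitude e = 2, c = [2, 9, 7, 5, 1].

Step 1: column multipliers v_i = (∏_{j≠i}(α_i − α_j))^{−1} mod 11.
  i = 1 (α = 8): (8−5)(8−9)(8−2)(8−10) = 3·(−1)·6·(−2) = 36 ≡ 3, so v_1 = 3^{−1} = 4 (mod 11).
  i = 2 (α = 5): (5−8)(5−9)(5−2)(5−10) = (−3)·(−4)·3·(−5) = −180 ≡ 7, so v_2 = 7^{−1} = 8 (mod 11).
  i = 3 (α = 9): (9−8)(9−5)(9−2)(9−10) = 1·4·7·(−1) = −28 ≡ 5, so v_3 = 5^{−1} = 9 (mod 11).
  i = 4 (α = 2): (2−8)(2−5)(2−9)(2−10) = (−6)·(−3)·(−7)·(−8) = 1008 ≡ 7, so v_4 = 7^{−1} = 8 (mod 11).
  i = 5 (α = 10): (10−8)(10−5)(10−9)(10−2) = 2·5·1·8 = 80 ≡ 3, so v_5 = 3^{−1} = 4 (mod 11).
  v = [4, 8, 9, 8, 4].
Step 2: syndromes of r = [2, 0, 7, 5, 1] (all sums mod 11).
  S_0 = Σ v_i r_i = 4·2 + 8·0 + 9·7 + 8·5 + 4·1 = 115 ≡ 5.
  S_1 = Σ v_i α_i r_i = 4·8·2 + 8·5·0 + 9·9·7 + 8·2·5 + 4·10·1 = 751 ≡ 3.
  α_i^2 mod 11 = [9, 3, 4, 4, 1].
  S_2 = Σ v_i α_i^2 r_i = 4·9·2 + 8·3·0 + 9·4·7 + 8·4·5 + 4·1·1 = 488 ≡ 4.
  S = (5, 3, 4) ≠ 0, so r is not a codeword (an error is present).
Step 3: locate the error. For a single error e at position i, S_ℓ = v_i·e·α_i^ℓ, so α_err = S_1/S_0.
  S_0^{−1} = 5^{−1} = 9 (mod 11), so α_err = 3·9 = 27 ≡ 5 = α_2. Error position i = 2.
  Consistency check: S_2/S_1 = 4·4 = 16 ≡ 5 = α_err ✓ (single-error assumption holds).
Step 4: error magnitude e = S_0/v_2 = S_0·∏_{j≠2}(α_2 − α_j) = 5·7 = 35 ≡ 2 (mod 11).
Step 5: correct position 2: c_2 = r_2 − e = 0 − 2 ≡ 9 (mod 11). Hence c = [2, 9, 7, 5, 1].
  Check: interpolating c through the α_i gives m(x) = 6 + 5·x (degree < 2) with m(α_i) = c_i for every i, so c is indeed a codeword.


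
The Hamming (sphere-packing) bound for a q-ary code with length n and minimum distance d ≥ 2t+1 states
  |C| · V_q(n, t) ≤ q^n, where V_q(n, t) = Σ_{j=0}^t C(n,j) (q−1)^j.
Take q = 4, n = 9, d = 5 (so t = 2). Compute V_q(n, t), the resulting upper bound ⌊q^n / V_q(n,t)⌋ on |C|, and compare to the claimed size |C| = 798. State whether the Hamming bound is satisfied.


V_q(n, t) = 352, q^n = 262144, Hamming bound = 744, |C| = 798 > bound (violated).

Step 1: Compute V_q(n, t) = Σ_{j=0}^2 C(n, j) (q−1)^j.
  j = 0: C(9,0)·(3)^0 = 1·1 = 1.
  j = 1: C(9,1)·(3)^1 = 9·3 = 27.
  j = 2: C(9,2)·(3)^2 = 36·9 = 324.
  V_q(n, t) = 1 + 27 + 324 = 352.
Step 2: q^n = 4^9 = 262144.
Step 3: Hamming bound ⌊q^n / V_q(n,t)⌋ = ⌊262144/352⌋ = 744.
Step 4: Compare |C| = 798 to 744: violated.
The claimed |C| lies above the Hamming bound, so no 4-ary code of length 9 with d ≥ 5 can have 798 codewords.


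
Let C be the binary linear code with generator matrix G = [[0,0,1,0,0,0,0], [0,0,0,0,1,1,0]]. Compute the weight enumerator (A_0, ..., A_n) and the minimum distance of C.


Weight distribution: A_0 = 1, A_1 = 1, A_2 = 1, A_3 = 1. Minimum distance d = 1.

Enumerate all 2^2 = 4 messages m ∈ F_2^2.
For each, compute codeword c = mG in F_2^7, then tally its weight.
  m = 00 → c = 0000000, weight = 0.
  m = 10 → c = 0010000, weight = 1.
  m = 01 → c = 0000110, weight = 2.
  m = 11 → c = 0010110, weight = 3.
Tally weights:
  weight 0: 1 codewords.
  weight 1: 1 codewords.
  weight 2: 1 codewords.
  weight 3: 1 codewords.
Minimum distance d = smallest w > 0 with A_w > 0 = 1.
Sanity: Σ A_w = 4 = 2^2 = 4 ✓.


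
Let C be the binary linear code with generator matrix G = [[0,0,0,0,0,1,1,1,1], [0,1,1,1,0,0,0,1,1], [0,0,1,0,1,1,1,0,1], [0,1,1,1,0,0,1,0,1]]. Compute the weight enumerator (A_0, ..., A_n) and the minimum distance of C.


Weight distribution: A_0 = 1, A_2 = 2, A_3 = 2, A_4 = 3, A_5 = 6, A_6 = 2. Minimum distance d = 2.

Enumerate all 2^4 = 16 messages m ∈ F_2^4.
For each, compute codeword c = mG in F_2^9, then tally its weight.
  m = 0000 → c = 000000000, weight = 0.
  m = 1000 → c = 000001111, weight = 4.
  m = 0100 → c = 011100011, weight = 5.
  m = 1100 → c = 011101100, weight = 5.
  m = 0010 → c = 001011101, weight = 5.
  m = 1010 → c = 001010010, weight = 3.
  m = 0110 → c = 010111110, weight = 6.
  m = 1110 → c = 010110001, weight = 4.
  m = 0001 → c = 011100101, weight = 5.
  m = 1001 → c = 011101010, weight = 5.
  m = 0101 → c = 000000110, weight = 2.
  m = 1101 → c = 000001001, weight = 2.
  m = 0011 → c = 010111000, weight = 4.
  m = 1011 → c = 010110111, weight = 6.
  m = 0111 → c = 001011011, weight = 5.
  m = 1111 → c = 001010100, weight = 3.
Tally weights:
  weight 0: 1 codewords.
  weight 2: 2 codewords.
  weight 3: 2 codewords.
  weight 4: 3 codewords.
  weight 5: 6 codewords.
  weight 6: 2 codewords.
Minimum distance d = smallest w > 0 with A_w > 0 = 2.
Sanity: Σ A_w = 16 = 2^4 = 16 ✓.


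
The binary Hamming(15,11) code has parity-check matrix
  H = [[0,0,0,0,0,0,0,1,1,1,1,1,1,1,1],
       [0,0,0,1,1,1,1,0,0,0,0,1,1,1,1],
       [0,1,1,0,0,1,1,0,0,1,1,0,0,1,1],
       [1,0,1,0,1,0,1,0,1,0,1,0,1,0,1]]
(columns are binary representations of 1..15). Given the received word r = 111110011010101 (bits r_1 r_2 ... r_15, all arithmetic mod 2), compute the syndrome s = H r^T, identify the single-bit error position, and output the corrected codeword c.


s = (1, 0, 0, 1)^T, error position = 9, corrected codeword c = 111110010010101

Compute s = H r^T mod 2 one row at a time:
  s_1 = 1 + 1 + 0 + 1 + 0 + 1 + 0 + 1 = 5 ≡ 1 (mod 2).
  s_2 = 1 + 1 + 0 + 0 + 0 + 1 + 0 + 1 = 4 ≡ 0 (mod 2).
  s_3 = 1 + 1 + 0 + 0 + 0 + 1 + 0 + 1 = 4 ≡ 0 (mod 2).
  s_4 = 1 + 1 + 1 + 0 + 1 + 1 + 1 + 1 = 7 ≡ 1 (mod 2).
s = (1, 0, 0, 1)^T — this equals column 9 of H (binary 1001), so error is at position 9.
Correct: flip bit 9 of r = 111110011010101 to get c = 111110010010101.


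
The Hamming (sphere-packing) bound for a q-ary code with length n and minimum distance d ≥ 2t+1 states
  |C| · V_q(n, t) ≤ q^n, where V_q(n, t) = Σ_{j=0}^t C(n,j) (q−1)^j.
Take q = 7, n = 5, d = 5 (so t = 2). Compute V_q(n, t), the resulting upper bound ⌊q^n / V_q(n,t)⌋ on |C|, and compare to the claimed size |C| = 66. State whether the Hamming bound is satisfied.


V_q(n, t) = 391, q^n = 16807, Hamming bound = 42, |C| = 66 > bound (violated).

Step 1: Compute V_q(n, t) = Σ_{j=0}^2 C(n, j) (q−1)^j.
  j = 0: C(5,0)·(6)^0 = 1·1 = 1.
  j = 1: C(5,1)·(6)^1 = 5·6 = 30.
  j = 2: C(5,2)·(6)^2 = 10·36 = 360.
  V_q(n, t) = 1 + 30 + 360 = 391.
Step 2: q^n = 7^5 = 16807.
Step 3: Hamming bound ⌊q^n / V_q(n,t)⌋ = ⌊16807/391⌋ = 42.
Step 4: Compare |C| = 66 to 42: violated.
The claimed |C| lies above the Hamming bound, so no 7-ary code of length 5 with d ≥ 5 can have 66 codewords.


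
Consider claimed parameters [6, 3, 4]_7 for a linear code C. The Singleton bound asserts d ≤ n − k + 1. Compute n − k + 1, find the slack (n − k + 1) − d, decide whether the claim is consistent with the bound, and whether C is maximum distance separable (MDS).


Singleton RHS = n − k + 1 = 4, slack = 0, bound satisfied, MDS.

Singleton bound: d ≤ n − k + 1.
Here n = 6, k = 3, so n − k + 1 = 4.
Given d = 4, check d ≤ 4: YES.
Slack = (n − k + 1) − d = 0.
The code is MDS (slack = 0).
Description: the claimed parameters are [6, 3, 4]_7; such a code would be MDS (meets Singleton bound).


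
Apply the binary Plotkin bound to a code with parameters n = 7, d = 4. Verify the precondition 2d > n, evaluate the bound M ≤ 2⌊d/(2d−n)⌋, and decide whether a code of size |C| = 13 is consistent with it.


Plotkin bound M ≤ 8; given |C| = 13 > bound (violated).

Check applicability: 2d = 8, n = 7.
2d − n = 1 > 0, so Plotkin applies.
Compute d/(2d−n) = 4/1 ≈ 4.0000.
⌊d/(2d−n)⌋ = 4.
Plotkin bound: M ≤ 2·4 = 8.
Given |C| = 13, check: VIOLATED.
This |C| is above the Plotkin bound, so no binary code with n = 7, d = 4 and 13 codewords exists.


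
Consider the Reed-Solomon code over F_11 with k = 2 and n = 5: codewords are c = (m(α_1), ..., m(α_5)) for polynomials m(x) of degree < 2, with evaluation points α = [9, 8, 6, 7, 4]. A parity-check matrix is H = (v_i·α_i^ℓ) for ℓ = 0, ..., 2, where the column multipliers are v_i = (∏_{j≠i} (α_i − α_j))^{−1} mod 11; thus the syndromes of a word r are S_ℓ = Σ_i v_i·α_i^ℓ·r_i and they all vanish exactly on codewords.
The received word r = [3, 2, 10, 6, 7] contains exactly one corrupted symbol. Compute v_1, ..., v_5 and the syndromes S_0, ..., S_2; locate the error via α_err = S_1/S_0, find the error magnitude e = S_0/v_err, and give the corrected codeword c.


S = (2, 7, 8), error at position 1, error magnitude e = 5, c = [9, 2, 10, 6, 7].

Step 1: column multipliers v_i = (∏_{j≠i}(α_i − α_j))^{−1} mod 11.
  i = 1 (α = 9): (9−8)(9−6)(9−7)(9−4) = 1·3·2·5 = 30 ≡ 8, so v_1 = 8^{−1} = 7 (mod 11).
  i = 2 (α = 8): (8−9)(8−6)(8−7)(8−4) = (−1)·2·1·4 = −8 ≡ 3, so v_2 = 3^{−1} = 4 (mod 11).
  i = 3 (α = 6): (6−9)(6−8)(6−7)(6−4) = (−3)·(−2)·(−1)·2 = −12 ≡ 10, so v_3 = 10^{−1} = 10 (mod 11).
  i = 4 (α = 7): (7−9)(7−8)(7−6)(7−4) = (−2)·(−1)·1·3 = 6 ≡ 6, so v_4 = 6^{−1} = 2 (mod 11).
  i = 5 (α = 4): (4−9)(4−8)(4−6)(4−7) = (−5)·(−4)·(−2)·(−3) = 120 ≡ 10, so v_5 = 10^{−1} = 10 (mod 11).
  v = [7, 4, 10, 2, 10].
Step 2: syndromes of r = [3, 2, 10, 6, 7] (all sums mod 11).
  S_0 = Σ v_i r_i = 7·3 + 4·2 + 10·10 + 2·6 + 10·7 = 211 ≡ 2.
  S_1 = Σ v_i α_i r_i = 7·9·3 + 4·8·2 + 10·6·10 + 2·7·6 + 10·4·7 = 1217 ≡ 7.
  α_i^2 mod 11 = [4, 9, 3, 5, 5].
  S_2 = Σ v_i α_i^2 r_i = 7·4·3 + 4·9·2 + 10·3·10 + 2·5·6 + 10·5·7 = 866 ≡ 8.
  S = (2, 7, 8) ≠ 0, so r is not a codeword (an error is present).
Step 3: locate the error. For a single error e at position i, S_ℓ = v_i·e·α_i^ℓ, so α_err = S_1/S_0.
  S_0^{−1} = 2^{−1} = 6 (mod 11), so α_err = 7·6 = 42 ≡ 9 = α_1. Error position i = 1.
  Consistency check: S_2/S_1 = 8·8 = 64 ≡ 9 = α_err ✓ (single-error assumption holds).
Step 4: error magnitude e = S_0/v_1 = S_0·∏_{j≠1}(α_1 − α_j) = 2·8 = 16 ≡ 5 (mod 11).
Step 5: correct position 1: c_1 = r_1 − e = 3 − 5 ≡ 9 (mod 11). Hence c = [9, 2, 10, 6, 7].
  Check: interpolating c through the α_i gives m(x) = 1 + 7·x (degree < 2) with m(α_i) = c_i for every i, so c is indeed a codeword.


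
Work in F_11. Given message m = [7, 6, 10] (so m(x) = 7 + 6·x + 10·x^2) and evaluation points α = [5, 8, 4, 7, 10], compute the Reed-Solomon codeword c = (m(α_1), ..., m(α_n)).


c = [1, 2, 4, 0, 0]

Message polynomial: m(x) = 7 + 6·x + 10·x^2 (mod 11).
For each evaluation point α_i, compute m(α_i) mod 11:
  α_1 = 5: Horner steps 10 → 1 → 1, so m(5) = 1.
  α_2 = 8: Horner steps 10 → 9 → 2, so m(8) = 2.
  α_3 = 4: Horner steps 10 → 2 → 4, so m(4) = 4.
  α_4 = 7: Horner steps 10 → 10 → 0, so m(7) = 0.
  α_5 = 10: Horner steps 10 → 7 → 0, so m(10) = 0.
Codeword c = [1, 2, 4, 0, 0] ∈ F_11^5.


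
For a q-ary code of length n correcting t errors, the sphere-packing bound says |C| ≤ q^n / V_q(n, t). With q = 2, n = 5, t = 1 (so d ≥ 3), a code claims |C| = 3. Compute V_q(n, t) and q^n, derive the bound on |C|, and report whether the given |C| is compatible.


V_q(n, t) = 6, q^n = 32, Hamming bound = 5, |C| = 3 ≤ bound (satisfied).

Step 1: Compute V_q(n, t) = Σ_{j=0}^1 C(n, j) (q−1)^j.
  j = 0: C(5,0)·(1)^0 = 1·1 = 1.
  j = 1: C(5,1)·(1)^1 = 5·1 = 5.
  V_q(n, t) = 1 + 5 = 6.
Step 2: q^n = 2^5 = 32.
Step 3: Hamming bound ⌊q^n / V_q(n,t)⌋ = ⌊32/6⌋ = 5.
Step 4: Compare |C| = 3 to 5: satisfied.
The claimed |C| lies below the Hamming bound.


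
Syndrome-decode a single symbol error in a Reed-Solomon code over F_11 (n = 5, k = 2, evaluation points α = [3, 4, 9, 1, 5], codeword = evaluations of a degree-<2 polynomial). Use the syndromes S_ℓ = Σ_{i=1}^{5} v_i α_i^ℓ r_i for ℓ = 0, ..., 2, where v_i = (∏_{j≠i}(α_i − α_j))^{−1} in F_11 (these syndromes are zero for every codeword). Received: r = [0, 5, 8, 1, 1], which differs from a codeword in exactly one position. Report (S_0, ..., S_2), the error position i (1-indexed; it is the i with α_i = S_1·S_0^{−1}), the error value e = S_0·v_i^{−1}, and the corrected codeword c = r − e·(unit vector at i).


S = (2, 10, 6), error at position 5, error magnitude e = 2, c = [0, 5, 8, 1, 10].

Step 1: column multipliers v_i = (∏_{j≠i}(α_i − α_j))^{−1} mod 11.
  i = 1 (α = 3): (3−4)(3−9)(3−1)(3−5) = (−1)·(−6)·2·(−2) = −24 ≡ 9, so v_1 = 9^{−1} = 5 (mod 11).
  i = 2 (α = 4): (4−3)(4−9)(4−1)(4−5) = 1·(−5)·3·(−1) = 15 ≡ 4, so v_2 = 4^{−1} = 3 (mod 11).
  i = 3 (α = 9): (9−3)(9−4)(9−1)(9−5) = 6·5·8·4 = 960 ≡ 3, so v_3 = 3^{−1} = 4 (mod 11).
  i = 4 (α = 1): (1−3)(1−4)(1−9)(1−5) = (−2)·(−3)·(−8)·(−4) = 192 ≡ 5, so v_4 = 5^{−1} = 9 (mod 11).
  i = 5 (α = 5): (5−3)(5−4)(5−9)(5−1) = 2·1·(−4)·4 = −32 ≡ 1, so v_5 = 1^{−1} = 1 (mod 11).
  v = [5, 3, 4, 9, 1].
Step 2: syndromes of r = [0, 5, 8, 1, 1] (all sums mod 11).
  S_0 = Σ v_i r_i = 5·0 + 3·5 + 4·8 + 9·1 + 1·1 = 57 ≡ 2.
  S_1 = Σ v_i α_i r_i = 5·3·0 + 3·4·5 + 4·9·8 + 9·1·1 + 1·5·1 = 362 ≡ 10.
  α_i^2 mod 11 = [9, 5, 4, 1, 3].
  S_2 = Σ v_i α_i^2 r_i = 5·9·0 + 3·5·5 + 4·4·8 + 9·1·1 + 1·3·1 = 215 ≡ 6.
  S = (2, 10, 6) ≠ 0, so r is not a codeword (an error is present).
Step 3: locate the error. For a single error e at position i, S_ℓ = v_i·e·α_i^ℓ, so α_err = S_1/S_0.
  S_0^{−1} = 2^{−1} = 6 (mod 11), so α_err = 10·6 = 60 ≡ 5 = α_5. Error position i = 5.
  Consistency check: S_2/S_1 = 6·10 = 60 ≡ 5 = α_err ✓ (single-error assumption holds).
Step 4: error magnitude e = S_0/v_5 = S_0·∏_{j≠5}(α_5 − α_j) = 2·1 = 2 ≡ 2 (mod 11).
Step 5: correct position 5: c_5 = r_5 − e = 1 − 2 ≡ 10 (mod 11). Hence c = [0, 5, 8, 1, 10].
  Check: interpolating c through the α_i gives m(x) = 7 + 5·x (degree < 2) with m(α_i) = c_i for every i, so c is indeed a codeword.


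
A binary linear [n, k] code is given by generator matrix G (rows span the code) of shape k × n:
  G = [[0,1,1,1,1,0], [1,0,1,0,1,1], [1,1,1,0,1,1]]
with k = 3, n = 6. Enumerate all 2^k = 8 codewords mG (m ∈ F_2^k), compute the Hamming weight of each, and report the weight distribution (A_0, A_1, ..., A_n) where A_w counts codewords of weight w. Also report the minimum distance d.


Weight distribution: A_0 = 1, A_1 = 1, A_3 = 2, A_4 = 3, A_5 = 1. Minimum distance d = 1.

Enumerate all 2^3 = 8 messages m ∈ F_2^3.
For each, compute codeword c = mG in F_2^6, then tally its weight.
  m = 000 → c = 000000, weight = 0.
  m = 100 → c = 011110, weight = 4.
  m = 010 → c = 101011, weight = 4.
  m = 110 → c = 110101, weight = 4.
  m = 001 → c = 111011, weight = 5.
  m = 101 → c = 100101, weight = 3.
  m = 011 → c = 010000, weight = 1.
  m = 111 → c = 001110, weight = 3.
Tally weights:
  weight 0: 1 codewords.
  weight 1: 1 codewords.
  weight 3: 2 codewords.
  weight 4: 3 codewords.
  weight 5: 1 codewords.
Minimum distance d = smallest w > 0 with A_w > 0 = 1.
Sanity: Σ A_w = 8 = 2^3 = 8 ✓.


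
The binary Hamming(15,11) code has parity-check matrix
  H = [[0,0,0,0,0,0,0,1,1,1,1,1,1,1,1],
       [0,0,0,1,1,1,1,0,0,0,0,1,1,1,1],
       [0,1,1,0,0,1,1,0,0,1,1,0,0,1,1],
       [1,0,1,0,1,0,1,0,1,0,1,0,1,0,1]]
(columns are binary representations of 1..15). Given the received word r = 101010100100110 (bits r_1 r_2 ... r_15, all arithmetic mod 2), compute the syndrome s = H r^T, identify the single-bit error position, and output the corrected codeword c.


s = (1, 0, 0, 1)^T, error position = 9, corrected codeword c = 101010101100110

Compute s = H r^T mod 2 one row at a time:
  s_1 = 0 + 0 + 1 + 0 + 0 + 1 + 1 + 0 = 3 ≡ 1 (mod 2).
  s_2 = 0 + 1 + 0 + 1 + 0 + 1 + 1 + 0 = 4 ≡ 0 (mod 2).
  s_3 = 0 + 1 + 0 + 1 + 1 + 0 + 1 + 0 = 4 ≡ 0 (mod 2).
  s_4 = 1 + 1 + 1 + 1 + 0 + 0 + 1 + 0 = 5 ≡ 1 (mod 2).
s = (1, 0, 0, 1)^T — this equals column 9 of H (binary 1001), so error is at position 9.
Correct: flip bit 9 of r = 101010100100110 to get c = 101010101100110.


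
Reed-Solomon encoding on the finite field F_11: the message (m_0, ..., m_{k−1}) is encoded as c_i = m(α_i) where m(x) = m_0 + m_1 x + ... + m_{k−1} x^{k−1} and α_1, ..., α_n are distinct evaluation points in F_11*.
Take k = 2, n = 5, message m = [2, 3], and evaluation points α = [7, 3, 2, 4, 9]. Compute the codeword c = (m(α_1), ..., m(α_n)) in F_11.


c = [1, 0, 8, 3, 7]

Message polynomial: m(x) = 2 + 3·x (mod 11).
For each evaluation point α_i, compute m(α_i) mod 11:
  α_1 = 7: Horner steps 3 → 1, so m(7) = 1.
  α_2 = 3: Horner steps 3 → 0, so m(3) = 0.
  α_3 = 2: Horner steps 3 → 8, so m(2) = 8.
  α_4 = 4: Horner steps 3 → 3, so m(4) = 3.
  α_5 = 9: Horner steps 3 → 7, so m(9) = 7.
Codeword c = [1, 0, 8, 3, 7] ∈ F_11^5.


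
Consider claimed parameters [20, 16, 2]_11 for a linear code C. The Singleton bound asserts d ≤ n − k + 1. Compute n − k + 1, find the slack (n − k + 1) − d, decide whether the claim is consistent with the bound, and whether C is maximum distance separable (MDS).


Singleton RHS = n − k + 1 = 5, slack = 3, bound satisfied, not MDS.

Singleton bound: d ≤ n − k + 1.
Here n = 20, k = 16, so n − k + 1 = 5.
Given d = 2, check d ≤ 5: YES.
Slack = (n − k + 1) − d = 3.
The code is NOT MDS (slack = 3 > 0).
Description: the claimed parameters are [20, 16, 2]_11; such a code would be non-MDS.


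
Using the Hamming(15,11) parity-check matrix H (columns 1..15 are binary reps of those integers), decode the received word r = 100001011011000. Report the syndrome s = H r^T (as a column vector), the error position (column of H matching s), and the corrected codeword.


s = (0, 0, 0, 1)^T, error position = 1, corrected codeword c = 000001011011000

Compute s = H r^T mod 2 one row at a time:
  s_1 = 1 + 1 + 0 + 1 + 1 + 0 + 0 + 0 = 4 ≡ 0 (mod 2).
  s_2 = 0 + 0 + 1 + 0 + 1 + 0 + 0 + 0 = 2 ≡ 0 (mod 2).
  s_3 = 0 + 0 + 1 + 0 + 0 + 1 + 0 + 0 = 2 ≡ 0 (mod 2).
  s_4 = 1 + 0 + 0 + 0 + 1 + 1 + 0 + 0 = 3 ≡ 1 (mod 2).
s = (0, 0, 0, 1)^T — this equals column 1 of H (binary 0001), so error is at position 1.
Correct: flip bit 1 of r = 100001011011000 to get c = 000001011011000.


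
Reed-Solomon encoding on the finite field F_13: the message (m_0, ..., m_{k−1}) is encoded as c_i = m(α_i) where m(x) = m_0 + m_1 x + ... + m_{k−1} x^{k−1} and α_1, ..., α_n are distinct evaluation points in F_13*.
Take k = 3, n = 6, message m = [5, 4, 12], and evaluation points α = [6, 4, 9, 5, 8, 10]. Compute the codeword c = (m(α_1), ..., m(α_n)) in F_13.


c = [6, 5, 12, 0, 12, 10]

Message polynomial: m(x) = 5 + 4·x + 12·x^2 (mod 13).
For each evaluation point α_i, compute m(α_i) mod 13:
  α_1 = 6: Horner steps 12 → 11 → 6, so m(6) = 6.
  α_2 = 4: Horner steps 12 → 0 → 5, so m(4) = 5.
  α_3 = 9: Horner steps 12 → 8 → 12, so m(9) = 12.
  α_4 = 5: Horner steps 12 → 12 → 0, so m(5) = 0.
  α_5 = 8: Horner steps 12 → 9 → 12, so m(8) = 12.
  α_6 = 10: Horner steps 12 → 7 → 10, so m(10) = 10.
Codeword c = [6, 5, 12, 0, 12, 10] ∈ F_13^6.


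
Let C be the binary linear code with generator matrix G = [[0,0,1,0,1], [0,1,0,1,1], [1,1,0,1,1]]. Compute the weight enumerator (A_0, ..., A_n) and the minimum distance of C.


Weight distribution: A_0 = 1, A_1 = 1, A_2 = 1, A_3 = 3, A_4 = 2. Minimum distance d = 1.

Enumerate all 2^3 = 8 messages m ∈ F_2^3.
For each, compute codeword c = mG in F_2^5, then tally its weight.
  m = 000 → c = 00000, weight = 0.
  m = 100 → c = 00101, weight = 2.
  m = 010 → c = 01011, weight = 3.
  m = 110 → c = 01110, weight = 3.
  m = 001 → c = 11011, weight = 4.
  m = 101 → c = 11110, weight = 4.
  m = 011 → c = 10000, weight = 1.
  m = 111 → c = 10101, weight = 3.
Tally weights:
  weight 0: 1 codewords.
  weight 1: 1 codewords.
  weight 2: 1 codewords.
  weight 3: 3 codewords.
  weight 4: 2 codewords.
Minimum distance d = smallest w > 0 with A_w > 0 = 1.
Sanity: Σ A_w = 8 = 2^3 = 8 ✓.


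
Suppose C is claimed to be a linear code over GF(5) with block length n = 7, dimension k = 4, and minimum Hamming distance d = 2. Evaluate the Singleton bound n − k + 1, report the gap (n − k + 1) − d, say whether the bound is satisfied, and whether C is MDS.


Singleton RHS = n − k + 1 = 4, slack = 2, bound satisfied, not MDS.

Singleton bound: d ≤ n − k + 1.
Here n = 7, k = 4, so n − k + 1 = 4.
Given d = 2, check d ≤ 4: YES.
Slack = (n − k + 1) − d = 2.
The code is NOT MDS (slack = 2 > 0).
Description: the claimed parameters are [7, 4, 2]_5; such a code would be non-MDS.


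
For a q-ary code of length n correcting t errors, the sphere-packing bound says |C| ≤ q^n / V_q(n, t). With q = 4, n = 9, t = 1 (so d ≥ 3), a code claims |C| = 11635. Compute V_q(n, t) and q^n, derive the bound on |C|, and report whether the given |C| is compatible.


V_q(n, t) = 28, q^n = 262144, Hamming bound = 9362, |C| = 11635 > bound (violated).

Step 1: Compute V_q(n, t) = Σ_{j=0}^1 C(n, j) (q−1)^j.
  j = 0: C(9,0)·(3)^0 = 1·1 = 1.
  j = 1: C(9,1)·(3)^1 = 9·3 = 27.
  V_q(n, t) = 1 + 27 = 28.
Step 2: q^n = 4^9 = 262144.
Step 3: Hamming bound ⌊q^n / V_q(n,t)⌋ = ⌊262144/28⌋ = 9362.
Step 4: Compare |C| = 11635 to 9362: violated.
The claimed |C| lies above the Hamming bound, so no 4-ary code of length 9 with d ≥ 3 can have 11635 codewords.


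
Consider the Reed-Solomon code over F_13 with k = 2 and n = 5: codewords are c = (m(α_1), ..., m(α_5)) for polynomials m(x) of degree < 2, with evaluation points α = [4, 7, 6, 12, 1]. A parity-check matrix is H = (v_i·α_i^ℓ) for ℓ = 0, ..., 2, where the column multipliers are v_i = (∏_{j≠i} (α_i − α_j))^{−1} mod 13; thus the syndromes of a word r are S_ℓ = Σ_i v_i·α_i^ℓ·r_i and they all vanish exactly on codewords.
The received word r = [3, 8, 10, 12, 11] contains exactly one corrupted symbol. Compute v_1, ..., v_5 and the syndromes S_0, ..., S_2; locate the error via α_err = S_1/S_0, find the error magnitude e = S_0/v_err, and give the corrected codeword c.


S = (1, 6, 10), error at position 3, error magnitude e = 8, c = [3, 8, 2, 12, 11].

Step 1: column multipliers v_i = (∏_{j≠i}(α_i − α_j))^{−1} mod 13.
  i = 1 (α = 4): (4−7)(4−6)(4−12)(4−1) = (−3)·(−2)·(−8)·3 = −144 ≡ 12, so v_1 = 12^{−1} = 12 (mod 13).
  i = 2 (α = 7): (7−4)(7−6)(7−12)(7−1) = 3·1·(−5)·6 = −90 ≡ 1, so v_2 = 1^{−1} = 1 (mod 13).
  i = 3 (α = 6): (6−4)(6−7)(6−12)(6−1) = 2·(−1)·(−6)·5 = 60 ≡ 8, so v_3 = 8^{−1} = 5 (mod 13).
  i = 4 (α = 12): (12−4)(12−7)(12−6)(12−1) = 8·5·6·11 = 2640 ≡ 1, so v_4 = 1^{−1} = 1 (mod 13).
  i = 5 (α = 1): (1−4)(1−7)(1−6)(1−12) = (−3)·(−6)·(−5)·(−11) = 990 ≡ 2, so v_5 = 2^{−1} = 7 (mod 13).
  v = [12, 1, 5, 1, 7].
Step 2: syndromes of r = [3, 8, 10, 12, 11] (all sums mod 13).
  S_0 = Σ v_i r_i = 12·3 + 1·8 + 5·10 + 1·12 + 7·11 = 183 ≡ 1.
  S_1 = Σ v_i α_i r_i = 12·4·3 + 1·7·8 + 5·6·10 + 1·12·12 + 7·1·11 = 721 ≡ 6.
  α_i^2 mod 13 = [3, 10, 10, 1, 1].
  S_2 = Σ v_i α_i^2 r_i = 12·3·3 + 1·10·8 + 5·10·10 + 1·1·12 + 7·1·11 = 777 ≡ 10.
  S = (1, 6, 10) ≠ 0, so r is not a codeword (an error is present).
Step 3: locate the error. For a single error e at position i, S_ℓ = v_i·e·α_i^ℓ, so α_err = S_1/S_0.
  S_0^{−1} = 1^{−1} = 1 (mod 13), so α_err = 6·1 = 6 ≡ 6 = α_3. Error position i = 3.
  Consistency check: S_2/S_1 = 10·11 = 110 ≡ 6 = α_err ✓ (single-error assumption holds).
Step 4: error magnitude e = S_0/v_3 = S_0·∏_{j≠3}(α_3 − α_j) = 1·8 = 8 ≡ 8 (mod 13).
Step 5: correct position 3: c_3 = r_3 − e = 10 − 8 ≡ 2 (mod 13). Hence c = [3, 8, 2, 12, 11].
  Check: interpolating c through the α_i gives m(x) = 5 + 6·x (degree < 2) with m(α_i) = c_i for every i, so c is indeed a codeword.
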